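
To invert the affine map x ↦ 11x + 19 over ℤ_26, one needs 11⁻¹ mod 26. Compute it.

Run Euclid on (26, 11):
26 = 2·11 + 4
11 = 2·4 + 3
4 = 1·3 + 1
3 = 3·1 + 0
gcd = 1, so the inverse exists. Back-substitute:
1 = 4 − 3
1 = −11 + 3·4
1 = 3·26 − 7·11
Thus 11·(-7) ≡ 1 (mod 26); reducing, -7 mod 26 = 19.

19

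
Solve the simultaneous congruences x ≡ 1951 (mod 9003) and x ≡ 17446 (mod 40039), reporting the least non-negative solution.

Write x = 1951 + 9003·k. Then 9003·k ≡ 17446 − 1951 ≡ 15495 (mod 40039).
Need 9003⁻¹ mod 40039. Extended Euclid on (40039, 9003):
40039 = 4×9003 + 4027
9003 = 2×4027 + 949
4027 = 4×949 + 231
949 = 4×231 + 25
231 = 9×25 + 6
25 = 4×6 + 1
6 = 6×1 + 0
Back-substitute:
1 = 25 − 4·6
1 = −4·231 + 37·25
1 = 37·949 − 152·231
1 = −152·4027 + 645·949
1 = 645·9003 − 1442·4027
1 = −1442·40039 + 6413·9003
9003⁻¹ ≡ 6413 (mod 40039), so k ≡ 6413·15495 ≡ 32676 (mod 40039).
x = 1951 + 9003·32676 = 294183979.

294183979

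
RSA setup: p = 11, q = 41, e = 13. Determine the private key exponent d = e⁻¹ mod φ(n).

φ(n) = (p−1)(q−1) = 10·40 = 400.
Need d with 13·d ≡ 1 (mod 400). Apply the extended Euclidean algorithm:
400 = 30*13 + 10
13 = 1*10 + 3
10 = 3*3 + 1
3 = 3*1 + 0
Back-substitute:
1 = 10 − 3·3
1 = −3·13 + 4·10
1 = 4·400 − 123·13
So 13·(-123) ≡ 1 (mod 400), hence d ≡ -123 ≡ 277 (mod 400).

277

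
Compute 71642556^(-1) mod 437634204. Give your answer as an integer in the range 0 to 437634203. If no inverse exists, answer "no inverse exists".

Euclidean algorithm on 437634204, 71642556:
437634204 = 6*71642556 + 7778868
71642556 = 9*7778868 + 1632744
7778868 = 4*1632744 + 1247892
1632744 = 1*1247892 + 384852
1247892 = 3*384852 + 93336
384852 = 4*93336 + 11508
93336 = 8*11508 + 1272
11508 = 9*1272 + 60
1272 = 21*60 + 12
60 = 5*12 + 0
The gcd is 12, not 1, hence no inverse exists.

no inverse exists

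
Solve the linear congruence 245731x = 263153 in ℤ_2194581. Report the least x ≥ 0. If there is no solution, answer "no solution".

2052314

First find gcd(245731, 2194581):
2194581 = 8*245731 + 228733
245731 = 1*228733 + 16998
228733 = 13*16998 + 7759
16998 = 2*7759 + 1480
7759 = 5*1480 + 359
1480 = 4*359 + 44
359 = 8*44 + 7
44 = 6*7 + 2
7 = 3*2 + 1
2 = 2*1 + 0
gcd = 1, so a unique solution mod 2194581 exists.
Back-substitute for the Bézout coefficients:
1 = 7 − 3·2
1 = −3·44 + 19·7
1 = 19·359 − 155·44
1 = −155·1480 + 639·359
1 = 639·7759 − 3350·1480
1 = −3350·16998 + 7339·7759
1 = 7339·228733 − 98757·16998
1 = −98757·245731 + 106096·228733
1 = 106096·2194581 − 947525·245731
So 245731·(-947525) ≡ 1 (mod 2194581), giving 245731⁻¹ ≡ 1247056.
x ≡ 245731⁻¹·263153 ≡ 1247056·263153 ≡ 2052314 (mod 2194581).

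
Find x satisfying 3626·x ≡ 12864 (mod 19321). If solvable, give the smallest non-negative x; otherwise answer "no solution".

238

First find gcd(3626, 19321):
19321 = 5×3626 + 1191
3626 = 3×1191 + 53
1191 = 22×53 + 25
53 = 2×25 + 3
25 = 8×3 + 1
3 = 3×1 + 0
gcd = 1, so a unique solution mod 19321 exists.
Back-substitute for the Bézout coefficients:
1 = 25 − 8·3
1 = −8·53 + 17·25
1 = 17·1191 − 382·53
1 = −382·3626 + 1163·1191
1 = 1163·19321 − 6197·3626
So 3626·(-6197) ≡ 1 (mod 19321), giving 3626⁻¹ ≡ 13124.
x ≡ 3626⁻¹·12864 ≡ 13124·12864 ≡ 238 (mod 19321).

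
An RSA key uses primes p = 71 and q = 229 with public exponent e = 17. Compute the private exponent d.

5633

φ(n) = (p−1)(q−1) = 70·228 = 15960.
Need d with 17·d ≡ 1 (mod 15960). Apply the extended Euclidean algorithm:
15960 = 938*17 + 14
17 = 1*14 + 3
14 = 4*3 + 2
3 = 1*2 + 1
2 = 2*1 + 0
Back-substitute:
1 = 3 − 2
1 = −14 + 5·3
1 = 5·17 − 6·14
1 = −6·15960 + 5633·17
So 17·5633 ≡ 1 (mod 15960), hence d = 5633.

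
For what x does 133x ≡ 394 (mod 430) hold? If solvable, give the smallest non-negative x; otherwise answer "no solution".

378

First find gcd(133, 430):
430 = 3×133 + 31
133 = 4×31 + 9
31 = 3×9 + 4
9 = 2×4 + 1
4 = 4×1 + 0
gcd = 1, so a unique solution mod 430 exists.
Back-substitute for the Bézout coefficients:
1 = 9 − 2·4
1 = −2·31 + 7·9
1 = 7·133 − 30·31
1 = −30·430 + 97·133
So 133·(97) ≡ 1 (mod 430), giving 133⁻¹ ≡ 97.
x ≡ 133⁻¹·394 ≡ 97·394 ≡ 378 (mod 430).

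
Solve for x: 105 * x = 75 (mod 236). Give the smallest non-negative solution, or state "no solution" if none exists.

First find gcd(105, 236):
236 = 2×105 + 26
105 = 4×26 + 1
26 = 26×1 + 0
gcd = 1, so a unique solution mod 236 exists.
Back-substitute for the Bézout coefficients:
1 = 105 − 4·26
1 = −4·236 + 9·105
So 105·(9) ≡ 1 (mod 236), giving 105⁻¹ ≡ 9.
x ≡ 105⁻¹·75 ≡ 9·75 ≡ 203 (mod 236).

203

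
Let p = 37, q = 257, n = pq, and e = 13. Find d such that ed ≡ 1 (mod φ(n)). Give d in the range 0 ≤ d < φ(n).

φ(n) = (p−1)(q−1) = 36·256 = 9216.
Need d with 13·d ≡ 1 (mod 9216). Apply the extended Euclidean algorithm:
9216 = 708·13 + 12
13 = 1·12 + 1
12 = 12·1 + 0
Back-substitute:
1 = 13 − 12
1 = −9216 + 709·13
So 13·709 ≡ 1 (mod 9216), hence d = 709.

709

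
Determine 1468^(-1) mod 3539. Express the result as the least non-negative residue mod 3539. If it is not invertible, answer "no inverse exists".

851

gcd(3539, 1468) by repeated division:
3539 = 2×1468 + 603
1468 = 2×603 + 262
603 = 2×262 + 79
262 = 3×79 + 25
79 = 3×25 + 4
25 = 6×4 + 1
4 = 4×1 + 0
gcd = 1, so the inverse exists. Back-substitute:
1 = 25 − 6·4
1 = −6·79 + 19·25
1 = 19·262 − 63·79
1 = −63·603 + 145·262
1 = 145·1468 − 353·603
1 = −353·3539 + 851·1468
So 1468·851 ≡ 1 (mod 3539).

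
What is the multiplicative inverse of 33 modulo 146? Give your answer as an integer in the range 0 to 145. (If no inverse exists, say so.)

31

Run Euclid on (146, 33):
146 = 4·33 + 14
33 = 2·14 + 5
14 = 2·5 + 4
5 = 1·4 + 1
4 = 4·1 + 0
The gcd is 1. Working backward:
1 = 5 − 4
1 = −14 + 3·5
1 = 3·33 − 7·14
1 = −7·146 + 31·33
So 33·31 ≡ 1 (mod 146).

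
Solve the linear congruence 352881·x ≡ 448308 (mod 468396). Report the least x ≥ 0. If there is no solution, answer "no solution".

31332

First find gcd(352881, 468396):
468396 = 1·352881 + 115515
352881 = 3·115515 + 6336
115515 = 18·6336 + 1467
6336 = 4·1467 + 468
1467 = 3·468 + 63
468 = 7·63 + 27
63 = 2·27 + 9
27 = 3·9 + 0
gcd = 9 and 9 | 448308, so solutions exist. Divide through by 9: 39209x ≡ 49812 (mod 52044).
Now find 39209⁻¹ mod 52044:
52044 = 1×39209 + 12835
39209 = 3×12835 + 704
12835 = 18×704 + 163
704 = 4×163 + 52
163 = 3×52 + 7
52 = 7×7 + 3
7 = 2×3 + 1
3 = 3×1 + 0
Back-substitute:
1 = 7 − 2·3
1 = −2·52 + 15·7
1 = 15·163 − 47·52
1 = −47·704 + 203·163
1 = 203·12835 − 3701·704
1 = −3701·39209 + 11306·12835
1 = 11306·52044 − 15007·39209
So 39209·(-15007) ≡ 1 (mod 52044), i.e. 39209⁻¹ ≡ 37037.
Then x ≡ 37037·49812 ≡ 31332 (mod 52044); the smallest non-negative solution is x = 31332.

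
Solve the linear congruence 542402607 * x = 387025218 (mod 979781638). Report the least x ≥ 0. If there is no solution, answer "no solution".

First find gcd(542402607, 979781638):
979781638 = 1*542402607 + 437379031
542402607 = 1*437379031 + 105023576
437379031 = 4*105023576 + 17284727
105023576 = 6*17284727 + 1315214
17284727 = 13*1315214 + 186945
1315214 = 7*186945 + 6599
186945 = 28*6599 + 2173
6599 = 3*2173 + 80
2173 = 27*80 + 13
80 = 6*13 + 2
13 = 6*2 + 1
2 = 2*1 + 0
gcd = 1, so a unique solution mod 979781638 exists.
Back-substitute for the Bézout coefficients:
1 = 13 − 6·2
1 = −6·80 + 37·13
1 = 37·2173 − 1005·80
1 = −1005·6599 + 3052·2173
1 = 3052·186945 − 86461·6599
1 = −86461·1315214 + 608279·186945
1 = 608279·17284727 − 7994088·1315214
1 = −7994088·105023576 + 48572807·17284727
1 = 48572807·437379031 − 202285316·105023576
1 = −202285316·542402607 + 250858123·437379031
1 = 250858123·979781638 − 453143439·542402607
So 542402607·(-453143439) ≡ 1 (mod 979781638), giving 542402607⁻¹ ≡ 526638199.
x ≡ 542402607⁻¹·387025218 ≡ 526638199·387025218 ≡ 320702330 (mod 979781638).

320702330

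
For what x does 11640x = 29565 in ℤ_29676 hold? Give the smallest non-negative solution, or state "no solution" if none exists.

no solution

gcd(11640, 29676):
29676 = 2*11640 + 6396
11640 = 1*6396 + 5244
6396 = 1*5244 + 1152
5244 = 4*1152 + 636
1152 = 1*636 + 516
636 = 1*516 + 120
516 = 4*120 + 36
120 = 3*36 + 12
36 = 3*12 + 0
gcd = 12, but 12 ∤ 29565, so the congruence has no solution.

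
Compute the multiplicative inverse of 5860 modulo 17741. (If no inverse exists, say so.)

8595

gcd(17741, 5860) by repeated division:
17741 = 3·5860 + 161
5860 = 36·161 + 64
161 = 2·64 + 33
64 = 1·33 + 31
33 = 1·31 + 2
31 = 15·2 + 1
2 = 2·1 + 0
The gcd is 1. Working backward:
1 = 31 − 15·2
1 = −15·33 + 16·31
1 = 16·64 − 31·33
1 = −31·161 + 78·64
1 = 78·5860 − 2839·161
1 = −2839·17741 + 8595·5860
So 5860·8595 ≡ 1 (mod 17741).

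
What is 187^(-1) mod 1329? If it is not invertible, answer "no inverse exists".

gcd(1329, 187) by repeated division:
1329 = 7*187 + 20
187 = 9*20 + 7
20 = 2*7 + 6
7 = 1*6 + 1
6 = 6*1 + 0
gcd = 1, so the inverse exists. Back-substitute:
1 = 7 − 6
1 = −20 + 3·7
1 = 3·187 − 28·20
1 = −28·1329 + 199·187
So 187·199 ≡ 1 (mod 1329).

199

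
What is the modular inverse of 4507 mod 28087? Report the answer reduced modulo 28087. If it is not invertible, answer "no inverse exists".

24136

Apply the Euclidean algorithm to 28087 and 4507:
28087 = 6*4507 + 1045
4507 = 4*1045 + 327
1045 = 3*327 + 64
327 = 5*64 + 7
64 = 9*7 + 1
7 = 7*1 + 0
gcd = 1, so the inverse exists. Back-substitute:
1 = 64 − 9·7
1 = −9·327 + 46·64
1 = 46·1045 − 147·327
1 = −147·4507 + 634·1045
1 = 634·28087 − 3951·4507
So 4507·(-3951) ≡ 1 (mod 28087), and -3951 ≡ 24136 (mod 28087).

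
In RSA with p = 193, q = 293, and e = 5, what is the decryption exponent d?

11213

φ(n) = (p−1)(q−1) = 192·292 = 56064.
Need d with 5·d ≡ 1 (mod 56064). Apply the extended Euclidean algorithm:
56064 = 11212·5 + 4
5 = 1·4 + 1
4 = 4·1 + 0
Back-substitute:
1 = 5 − 4
1 = −56064 + 11213·5
So 5·11213 ≡ 1 (mod 56064), hence d = 11213.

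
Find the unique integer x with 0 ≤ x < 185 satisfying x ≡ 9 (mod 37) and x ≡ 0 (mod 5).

Write x = 9 + 37·k. Then 37·k ≡ 0 − 9 ≡ 1 (mod 5).
Need 37⁻¹ mod 5. Extended Euclid on (5, 2):
5 = 2*2 + 1
2 = 2*1 + 0
Back-substitute:
1 = 5 − 2·2
37⁻¹ ≡ 3 (mod 5), so k ≡ 3·1 ≡ 3 (mod 5).
x = 9 + 37·3 = 120.

120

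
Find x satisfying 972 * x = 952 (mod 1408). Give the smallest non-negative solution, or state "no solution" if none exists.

282

First find gcd(972, 1408):
1408 = 1*972 + 436
972 = 2*436 + 100
436 = 4*100 + 36
100 = 2*36 + 28
36 = 1*28 + 8
28 = 3*8 + 4
8 = 2*4 + 0
gcd = 4 and 4 | 952, so solutions exist. Divide through by 4: 243x ≡ 238 (mod 352).
Now find 243⁻¹ mod 352:
352 = 1×243 + 109
243 = 2×109 + 25
109 = 4×25 + 9
25 = 2×9 + 7
9 = 1×7 + 2
7 = 3×2 + 1
2 = 2×1 + 0
Back-substitute:
1 = 7 − 3·2
1 = −3·9 + 4·7
1 = 4·25 − 11·9
1 = −11·109 + 48·25
1 = 48·243 − 107·109
1 = −107·352 + 155·243
So 243⁻¹ ≡ 155 (mod 352).
Then x ≡ 155·238 ≡ 282 (mod 352); the smallest non-negative solution is x = 282.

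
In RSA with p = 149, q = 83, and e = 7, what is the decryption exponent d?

6935

φ(n) = (p−1)(q−1) = 148·82 = 12136.
Need d with 7·d ≡ 1 (mod 12136). Apply the extended Euclidean algorithm:
12136 = 1733×7 + 5
7 = 1×5 + 2
5 = 2×2 + 1
2 = 2×1 + 0
Back-substitute:
1 = 5 − 2·2
1 = −2·7 + 3·5
1 = 3·12136 − 5201·7
So 7·(-5201) ≡ 1 (mod 12136), hence d ≡ -5201 ≡ 6935 (mod 12136).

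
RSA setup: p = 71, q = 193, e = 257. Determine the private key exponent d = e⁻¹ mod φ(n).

3713

φ(n) = (p−1)(q−1) = 70·192 = 13440.
Need d with 257·d ≡ 1 (mod 13440). Apply the extended Euclidean algorithm:
13440 = 52*257 + 76
257 = 3*76 + 29
76 = 2*29 + 18
29 = 1*18 + 11
18 = 1*11 + 7
11 = 1*7 + 4
7 = 1*4 + 3
4 = 1*3 + 1
3 = 3*1 + 0
Back-substitute:
1 = 4 − 3
1 = −7 + 2·4
1 = 2·11 − 3·7
1 = −3·18 + 5·11
1 = 5·29 − 8·18
1 = −8·76 + 21·29
1 = 21·257 − 71·76
1 = −71·13440 + 3713·257
So 257·3713 ≡ 1 (mod 13440), hence d = 3713.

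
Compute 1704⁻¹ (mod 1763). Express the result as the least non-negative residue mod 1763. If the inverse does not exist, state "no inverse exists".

1255

Apply the Euclidean algorithm to 1763 and 1704:
1763 = 1·1704 + 59
1704 = 28·59 + 52
59 = 1·52 + 7
52 = 7·7 + 3
7 = 2·3 + 1
3 = 3·1 + 0
gcd = 1, so the inverse exists. Back-substitute:
1 = 7 − 2·3
1 = −2·52 + 15·7
1 = 15·59 − 17·52
1 = −17·1704 + 491·59
1 = 491·1763 − 508·1704
So 1704·(-508) ≡ 1 (mod 1763), and -508 ≡ 1255 (mod 1763).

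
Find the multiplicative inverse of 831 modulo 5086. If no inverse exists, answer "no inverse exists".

3611

Extended Euclidean algorithm:
5086 = 6*831 + 100
831 = 8*100 + 31
100 = 3*31 + 7
31 = 4*7 + 3
7 = 2*3 + 1
3 = 3*1 + 0
gcd = 1, so the inverse exists. Back-substitute:
1 = 7 − 2·3
1 = −2·31 + 9·7
1 = 9·100 − 29·31
1 = −29·831 + 241·100
1 = 241·5086 − 1475·831
So 831·(-1475) ≡ 1 (mod 5086), and -1475 ≡ 3611 (mod 5086).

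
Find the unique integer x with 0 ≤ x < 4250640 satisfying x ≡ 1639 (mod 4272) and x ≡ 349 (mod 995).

Write x = 1639 + 4272·k. Then 4272·k ≡ 349 − 1639 ≡ 700 (mod 995).
Need 4272⁻¹ mod 995. Extended Euclid on (995, 292):
995 = 3×292 + 119
292 = 2×119 + 54
119 = 2×54 + 11
54 = 4×11 + 10
11 = 1×10 + 1
10 = 10×1 + 0
Back-substitute:
1 = 11 − 10
1 = −54 + 5·11
1 = 5·119 − 11·54
1 = −11·292 + 27·119
1 = 27·995 − 92·292
4272⁻¹ ≡ 903 (mod 995), so k ≡ 903·700 ≡ 275 (mod 995).
x = 1639 + 4272·275 = 1176439.

1176439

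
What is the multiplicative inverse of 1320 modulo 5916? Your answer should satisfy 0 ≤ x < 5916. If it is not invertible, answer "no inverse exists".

no inverse exists

Compute gcd(1320, 5916):
5916 = 4×1320 + 636
1320 = 2×636 + 48
636 = 13×48 + 12
48 = 4×12 + 0
Since gcd = 12 > 1, 1320 is not a unit mod 5916.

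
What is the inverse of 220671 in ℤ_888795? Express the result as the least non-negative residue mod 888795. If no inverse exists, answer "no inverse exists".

Compute gcd(220671, 888795):
888795 = 4×220671 + 6111
220671 = 36×6111 + 675
6111 = 9×675 + 36
675 = 18×36 + 27
36 = 1×27 + 9
27 = 3×9 + 0
gcd(220671, 888795) = 9 ≠ 1, so 220671 has no multiplicative inverse modulo 888795.

no inverse exists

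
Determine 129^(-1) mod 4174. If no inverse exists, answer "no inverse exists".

453

Run Euclid on (4174, 129):
4174 = 32·129 + 46
129 = 2·46 + 37
46 = 1·37 + 9
37 = 4·9 + 1
9 = 9·1 + 0
gcd = 1, so the inverse exists. Back-substitute:
1 = 37 − 4·9
1 = −4·46 + 5·37
1 = 5·129 − 14·46
1 = −14·4174 + 453·129
So 129·453 ≡ 1 (mod 4174).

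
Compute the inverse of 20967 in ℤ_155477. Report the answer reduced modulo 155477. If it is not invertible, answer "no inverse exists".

Run Euclid on (155477, 20967):
155477 = 7·20967 + 8708
20967 = 2·8708 + 3551
8708 = 2·3551 + 1606
3551 = 2·1606 + 339
1606 = 4·339 + 250
339 = 1·250 + 89
250 = 2·89 + 72
89 = 1·72 + 17
72 = 4·17 + 4
17 = 4·4 + 1
4 = 4·1 + 0
The gcd is 1. Working backward:
1 = 17 − 4·4
1 = −4·72 + 17·17
1 = 17·89 − 21·72
1 = −21·250 + 59·89
1 = 59·339 − 80·250
1 = −80·1606 + 379·339
1 = 379·3551 − 838·1606
1 = −838·8708 + 2055·3551
1 = 2055·20967 − 4948·8708
1 = −4948·155477 + 36691·20967
So 20967·36691 ≡ 1 (mod 155477).

36691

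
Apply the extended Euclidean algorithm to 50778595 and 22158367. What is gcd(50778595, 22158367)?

7

Apply Euclid's algorithm to 50778595 and 22158367:
50778595 = 2·22158367 + 6461861
22158367 = 3·6461861 + 2772784
6461861 = 2·2772784 + 916293
2772784 = 3·916293 + 23905
916293 = 38·23905 + 7903
23905 = 3·7903 + 196
7903 = 40·196 + 63
196 = 3·63 + 7
63 = 9·7 + 0
gcd(50778595, 22158367) = 7.
Working backward:
7 = 196 − 3·63
7 = −3·7903 + 121·196
7 = 121·23905 − 366·7903
7 = −366·916293 + 14029·23905
7 = 14029·2772784 − 42453·916293
7 = −42453·6461861 + 98935·2772784
7 = 98935·22158367 − 339258·6461861
7 = −339258·50778595 + 777451·22158367
So 7 = (-339258)·50778595 + (777451)·22158367.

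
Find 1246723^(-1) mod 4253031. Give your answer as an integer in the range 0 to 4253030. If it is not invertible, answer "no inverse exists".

gcd(4253031, 1246723) by repeated division:
4253031 = 3·1246723 + 512862
1246723 = 2·512862 + 220999
512862 = 2·220999 + 70864
220999 = 3·70864 + 8407
70864 = 8·8407 + 3608
8407 = 2·3608 + 1191
3608 = 3·1191 + 35
1191 = 34·35 + 1
35 = 35·1 + 0
The gcd is 1. Working backward:
1 = 1191 − 34·35
1 = −34·3608 + 103·1191
1 = 103·8407 − 240·3608
1 = −240·70864 + 2023·8407
1 = 2023·220999 − 6309·70864
1 = −6309·512862 + 14641·220999
1 = 14641·1246723 − 35591·512862
1 = −35591·4253031 + 121414·1246723
So 1246723·121414 ≡ 1 (mod 4253031).

121414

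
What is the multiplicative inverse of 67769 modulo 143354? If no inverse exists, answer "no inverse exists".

Apply the Euclidean algorithm to 143354 and 67769:
143354 = 2·67769 + 7816
67769 = 8·7816 + 5241
7816 = 1·5241 + 2575
5241 = 2·2575 + 91
2575 = 28·91 + 27
91 = 3·27 + 10
27 = 2·10 + 7
10 = 1·7 + 3
7 = 2·3 + 1
3 = 3·1 + 0
gcd = 1, so the inverse exists. Back-substitute:
1 = 7 − 2·3
1 = −2·10 + 3·7
1 = 3·27 − 8·10
1 = −8·91 + 27·27
1 = 27·2575 − 764·91
1 = −764·5241 + 1555·2575
1 = 1555·7816 − 2319·5241
1 = −2319·67769 + 20107·7816
1 = 20107·143354 − 42533·67769
So 67769·(-42533) ≡ 1 (mod 143354), and -42533 ≡ 100821 (mod 143354).

100821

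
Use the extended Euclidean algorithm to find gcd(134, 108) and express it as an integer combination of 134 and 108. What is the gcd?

Euclidean algorithm:
134 = 1·108 + 26
108 = 4·26 + 4
26 = 6·4 + 2
4 = 2·2 + 0
gcd(134, 108) = 2.
Working backward:
2 = 26 − 6·4
2 = −6·108 + 25·26
2 = 25·134 − 31·108
So 2 = (25)·134 + (-31)·108.

2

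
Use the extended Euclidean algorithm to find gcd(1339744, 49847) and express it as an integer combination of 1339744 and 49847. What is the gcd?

7

Euclidean algorithm:
1339744 = 26·49847 + 43722
49847 = 1·43722 + 6125
43722 = 7·6125 + 847
6125 = 7·847 + 196
847 = 4·196 + 63
196 = 3·63 + 7
63 = 9·7 + 0
gcd(1339744, 49847) = 7.
Back-substituting:
7 = 196 − 3·63
7 = −3·847 + 13·196
7 = 13·6125 − 94·847
7 = −94·43722 + 671·6125
7 = 671·49847 − 765·43722
7 = −765·1339744 + 20561·49847
So 7 = (-765)·1339744 + (20561)·49847.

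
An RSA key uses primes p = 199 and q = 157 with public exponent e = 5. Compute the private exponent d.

18533

φ(n) = (p−1)(q−1) = 198·156 = 30888.
Need d with 5·d ≡ 1 (mod 30888). Apply the extended Euclidean algorithm:
30888 = 6177×5 + 3
5 = 1×3 + 2
3 = 1×2 + 1
2 = 2×1 + 0
Back-substitute:
1 = 3 − 2
1 = −5 + 2·3
1 = 2·30888 − 12355·5
So 5·(-12355) ≡ 1 (mod 30888), hence d ≡ -12355 ≡ 18533 (mod 30888).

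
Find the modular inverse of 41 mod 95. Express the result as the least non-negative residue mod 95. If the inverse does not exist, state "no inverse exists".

51

gcd(95, 41) by repeated division:
95 = 2×41 + 13
41 = 3×13 + 2
13 = 6×2 + 1
2 = 2×1 + 0
gcd = 1, so the inverse exists. Back-substitute:
1 = 13 − 6·2
1 = −6·41 + 19·13
1 = 19·95 − 44·41
Thus 41·(-44) ≡ 1 (mod 95); reducing, -44 mod 95 = 51.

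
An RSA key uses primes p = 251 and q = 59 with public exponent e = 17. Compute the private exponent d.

φ(n) = (p−1)(q−1) = 250·58 = 14500.
Need d with 17·d ≡ 1 (mod 14500). Apply the extended Euclidean algorithm:
14500 = 852*17 + 16
17 = 1*16 + 1
16 = 16*1 + 0
Back-substitute:
1 = 17 − 16
1 = −14500 + 853·17
So 17·853 ≡ 1 (mod 14500), hence d = 853.

853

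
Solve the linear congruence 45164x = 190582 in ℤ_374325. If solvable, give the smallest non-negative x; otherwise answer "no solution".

35063

First find gcd(45164, 374325):
374325 = 8·45164 + 13013
45164 = 3·13013 + 6125
13013 = 2·6125 + 763
6125 = 8·763 + 21
763 = 36·21 + 7
21 = 3·7 + 0
gcd = 7 and 7 | 190582, so solutions exist. Divide through by 7: 6452x ≡ 27226 (mod 53475).
Now find 6452⁻¹ mod 53475:
53475 = 8·6452 + 1859
6452 = 3·1859 + 875
1859 = 2·875 + 109
875 = 8·109 + 3
109 = 36·3 + 1
3 = 3·1 + 0
Back-substitute:
1 = 109 − 36·3
1 = −36·875 + 289·109
1 = 289·1859 − 614·875
1 = −614·6452 + 2131·1859
1 = 2131·53475 − 17662·6452
So 6452·(-17662) ≡ 1 (mod 53475), i.e. 6452⁻¹ ≡ 35813.
Then x ≡ 35813·27226 ≡ 35063 (mod 53475); the smallest non-negative solution is x = 35063.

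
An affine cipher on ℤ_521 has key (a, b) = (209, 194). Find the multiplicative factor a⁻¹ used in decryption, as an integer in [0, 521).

349

Extended Euclidean algorithm:
521 = 2*209 + 103
209 = 2*103 + 3
103 = 34*3 + 1
3 = 3*1 + 0
Since gcd(209, 521) = 1, back-substitute to write 1 as a combination:
1 = 103 − 34·3
1 = −34·209 + 69·103
1 = 69·521 − 172·209
Thus 209·(-172) ≡ 1 (mod 521); reducing, -172 mod 521 = 349.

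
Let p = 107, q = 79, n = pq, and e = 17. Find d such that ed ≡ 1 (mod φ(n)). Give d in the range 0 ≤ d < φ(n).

6809

φ(n) = (p−1)(q−1) = 106·78 = 8268.
Need d with 17·d ≡ 1 (mod 8268). Apply the extended Euclidean algorithm:
8268 = 486·17 + 6
17 = 2·6 + 5
6 = 1·5 + 1
5 = 5·1 + 0
Back-substitute:
1 = 6 − 5
1 = −17 + 3·6
1 = 3·8268 − 1459·17
So 17·(-1459) ≡ 1 (mod 8268), hence d ≡ -1459 ≡ 6809 (mod 8268).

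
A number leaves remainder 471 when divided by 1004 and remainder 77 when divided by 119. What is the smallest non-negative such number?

116935

Write x = 471 + 1004·k. Then 1004·k ≡ 77 − 471 ≡ 82 (mod 119).
Need 1004⁻¹ mod 119. Extended Euclid on (119, 52):
119 = 2*52 + 15
52 = 3*15 + 7
15 = 2*7 + 1
7 = 7*1 + 0
Back-substitute:
1 = 15 − 2·7
1 = −2·52 + 7·15
1 = 7·119 − 16·52
1004⁻¹ ≡ 103 (mod 119), so k ≡ 103·82 ≡ 116 (mod 119).
x = 471 + 1004·116 = 116935.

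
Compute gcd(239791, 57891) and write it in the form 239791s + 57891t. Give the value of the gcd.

Euclidean algorithm:
239791 = 4·57891 + 8227
57891 = 7·8227 + 302
8227 = 27·302 + 73
302 = 4·73 + 10
73 = 7·10 + 3
10 = 3·3 + 1
3 = 3·1 + 0
gcd(239791, 57891) = 1.
Working backward:
1 = 10 − 3·3
1 = −3·73 + 22·10
1 = 22·302 − 91·73
1 = −91·8227 + 2479·302
1 = 2479·57891 − 17444·8227
1 = −17444·239791 + 72255·57891
So 1 = (-17444)·239791 + (72255)·57891.

1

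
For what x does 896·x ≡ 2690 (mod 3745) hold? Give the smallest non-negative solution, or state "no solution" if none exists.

gcd(896, 3745):
3745 = 4·896 + 161
896 = 5·161 + 91
161 = 1·91 + 70
91 = 1·70 + 21
70 = 3·21 + 7
21 = 3·7 + 0
gcd = 7, but 7 ∤ 2690, so the congruence has no solution.

no solution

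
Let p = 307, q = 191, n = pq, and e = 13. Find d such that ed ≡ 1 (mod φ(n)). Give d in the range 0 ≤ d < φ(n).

13417

φ(n) = (p−1)(q−1) = 306·190 = 58140.
Need d with 13·d ≡ 1 (mod 58140). Apply the extended Euclidean algorithm:
58140 = 4472*13 + 4
13 = 3*4 + 1
4 = 4*1 + 0
Back-substitute:
1 = 13 − 3·4
1 = −3·58140 + 13417·13
So 13·13417 ≡ 1 (mod 58140), hence d = 13417.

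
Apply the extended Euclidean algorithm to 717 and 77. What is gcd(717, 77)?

1

Euclidean algorithm:
717 = 9×77 + 24
77 = 3×24 + 5
24 = 4×5 + 4
5 = 1×4 + 1
4 = 4×1 + 0
gcd(717, 77) = 1.
Back-substituting:
1 = 5 − 4
1 = −24 + 5·5
1 = 5·77 − 16·24
1 = −16·717 + 149·77
So 1 = (-16)·717 + (149)·77.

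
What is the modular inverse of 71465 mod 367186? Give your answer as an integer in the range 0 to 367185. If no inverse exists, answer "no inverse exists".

101059

Apply the Euclidean algorithm to 367186 and 71465:
367186 = 5*71465 + 9861
71465 = 7*9861 + 2438
9861 = 4*2438 + 109
2438 = 22*109 + 40
109 = 2*40 + 29
40 = 1*29 + 11
29 = 2*11 + 7
11 = 1*7 + 4
7 = 1*4 + 3
4 = 1*3 + 1
3 = 3*1 + 0
Since gcd(71465, 367186) = 1, back-substitute to write 1 as a combination:
1 = 4 − 3
1 = −7 + 2·4
1 = 2·11 − 3·7
1 = −3·29 + 8·11
1 = 8·40 − 11·29
1 = −11·109 + 30·40
1 = 30·2438 − 671·109
1 = −671·9861 + 2714·2438
1 = 2714·71465 − 19669·9861
1 = −19669·367186 + 101059·71465
So 71465·101059 ≡ 1 (mod 367186).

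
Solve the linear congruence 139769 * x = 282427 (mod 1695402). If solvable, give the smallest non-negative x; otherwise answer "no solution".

First find gcd(139769, 1695402):
1695402 = 12×139769 + 18174
139769 = 7×18174 + 12551
18174 = 1×12551 + 5623
12551 = 2×5623 + 1305
5623 = 4×1305 + 403
1305 = 3×403 + 96
403 = 4×96 + 19
96 = 5×19 + 1
19 = 19×1 + 0
gcd = 1, so a unique solution mod 1695402 exists.
Back-substitute for the Bézout coefficients:
1 = 96 − 5·19
1 = −5·403 + 21·96
1 = 21·1305 − 68·403
1 = −68·5623 + 293·1305
1 = 293·12551 − 654·5623
1 = −654·18174 + 947·12551
1 = 947·139769 − 7283·18174
1 = −7283·1695402 + 88343·139769
So 139769·(88343) ≡ 1 (mod 1695402), giving 139769⁻¹ ≡ 88343.
x ≡ 139769⁻¹·282427 ≡ 88343·282427 ≡ 912629 (mod 1695402).

912629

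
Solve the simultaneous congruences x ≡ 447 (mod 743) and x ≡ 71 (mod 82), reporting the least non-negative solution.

Write x = 447 + 743·k. Then 743·k ≡ 71 − 447 ≡ 34 (mod 82).
Need 743⁻¹ mod 82. Extended Euclid on (82, 5):
82 = 16·5 + 2
5 = 2·2 + 1
2 = 2·1 + 0
Back-substitute:
1 = 5 − 2·2
1 = −2·82 + 33·5
743⁻¹ ≡ 33 (mod 82), so k ≡ 33·34 ≡ 56 (mod 82).
x = 447 + 743·56 = 42055.

42055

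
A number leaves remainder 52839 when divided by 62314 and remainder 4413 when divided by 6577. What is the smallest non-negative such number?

371631221

Write x = 52839 + 62314·k. Then 62314·k ≡ 4413 − 52839 ≡ 4190 (mod 6577).
Need 62314⁻¹ mod 6577. Extended Euclid on (6577, 3121):
6577 = 2×3121 + 335
3121 = 9×335 + 106
335 = 3×106 + 17
106 = 6×17 + 4
17 = 4×4 + 1
4 = 4×1 + 0
Back-substitute:
1 = 17 − 4·4
1 = −4·106 + 25·17
1 = 25·335 − 79·106
1 = −79·3121 + 736·335
1 = 736·6577 − 1551·3121
62314⁻¹ ≡ 5026 (mod 6577), so k ≡ 5026·4190 ≡ 5963 (mod 6577).
x = 52839 + 62314·5963 = 371631221.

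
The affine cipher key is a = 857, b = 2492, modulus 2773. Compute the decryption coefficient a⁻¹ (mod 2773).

Apply the Euclidean algorithm to 2773 and 857:
2773 = 3·857 + 202
857 = 4·202 + 49
202 = 4·49 + 6
49 = 8·6 + 1
6 = 6·1 + 0
Since gcd(857, 2773) = 1, back-substitute to write 1 as a combination:
1 = 49 − 8·6
1 = −8·202 + 33·49
1 = 33·857 − 140·202
1 = −140·2773 + 453·857
So 857·453 ≡ 1 (mod 2773).

453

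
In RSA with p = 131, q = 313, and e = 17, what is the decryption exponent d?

φ(n) = (p−1)(q−1) = 130·312 = 40560.
Need d with 17·d ≡ 1 (mod 40560). Apply the extended Euclidean algorithm:
40560 = 2385×17 + 15
17 = 1×15 + 2
15 = 7×2 + 1
2 = 2×1 + 0
Back-substitute:
1 = 15 − 7·2
1 = −7·17 + 8·15
1 = 8·40560 − 19087·17
So 17·(-19087) ≡ 1 (mod 40560), hence d ≡ -19087 ≡ 21473 (mod 40560).

21473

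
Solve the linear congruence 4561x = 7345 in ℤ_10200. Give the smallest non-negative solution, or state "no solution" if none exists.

First find gcd(4561, 10200):
10200 = 2*4561 + 1078
4561 = 4*1078 + 249
1078 = 4*249 + 82
249 = 3*82 + 3
82 = 27*3 + 1
3 = 3*1 + 0
gcd = 1, so a unique solution mod 10200 exists.
Back-substitute for the Bézout coefficients:
1 = 82 − 27·3
1 = −27·249 + 82·82
1 = 82·1078 − 355·249
1 = −355·4561 + 1502·1078
1 = 1502·10200 − 3359·4561
So 4561·(-3359) ≡ 1 (mod 10200), giving 4561⁻¹ ≡ 6841.
x ≡ 4561⁻¹·7345 ≡ 6841·7345 ≡ 1945 (mod 10200).

1945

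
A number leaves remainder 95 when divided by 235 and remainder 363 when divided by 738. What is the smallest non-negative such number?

173055

Write x = 95 + 235·k. Then 235·k ≡ 363 − 95 ≡ 268 (mod 738).
Need 235⁻¹ mod 738. Extended Euclid on (738, 235):
738 = 3×235 + 33
235 = 7×33 + 4
33 = 8×4 + 1
4 = 4×1 + 0
Back-substitute:
1 = 33 − 8·4
1 = −8·235 + 57·33
1 = 57·738 − 179·235
235⁻¹ ≡ 559 (mod 738), so k ≡ 559·268 ≡ 736 (mod 738).
x = 95 + 235·736 = 173055.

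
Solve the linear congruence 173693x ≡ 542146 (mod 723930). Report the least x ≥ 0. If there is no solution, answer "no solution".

First find gcd(173693, 723930):
723930 = 4·173693 + 29158
173693 = 5·29158 + 27903
29158 = 1·27903 + 1255
27903 = 22·1255 + 293
1255 = 4·293 + 83
293 = 3·83 + 44
83 = 1·44 + 39
44 = 1·39 + 5
39 = 7·5 + 4
5 = 1·4 + 1
4 = 4·1 + 0
gcd = 1, so a unique solution mod 723930 exists.
Back-substitute for the Bézout coefficients:
1 = 5 − 4
1 = −39 + 8·5
1 = 8·44 − 9·39
1 = −9·83 + 17·44
1 = 17·293 − 60·83
1 = −60·1255 + 257·293
1 = 257·27903 − 5714·1255
1 = −5714·29158 + 5971·27903
1 = 5971·173693 − 35569·29158
1 = −35569·723930 + 148247·173693
So 173693·(148247) ≡ 1 (mod 723930), giving 173693⁻¹ ≡ 148247.
x ≡ 173693⁻¹·542146 ≡ 148247·542146 ≡ 85532 (mod 723930).

85532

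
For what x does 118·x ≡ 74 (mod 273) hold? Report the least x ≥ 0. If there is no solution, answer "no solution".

First find gcd(118, 273):
273 = 2·118 + 37
118 = 3·37 + 7
37 = 5·7 + 2
7 = 3·2 + 1
2 = 2·1 + 0
gcd = 1, so a unique solution mod 273 exists.
Back-substitute for the Bézout coefficients:
1 = 7 − 3·2
1 = −3·37 + 16·7
1 = 16·118 − 51·37
1 = −51·273 + 118·118
So 118·(118) ≡ 1 (mod 273), giving 118⁻¹ ≡ 118.
x ≡ 118⁻¹·74 ≡ 118·74 ≡ 269 (mod 273).

269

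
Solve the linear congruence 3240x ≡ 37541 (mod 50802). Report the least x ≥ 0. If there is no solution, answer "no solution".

no solution

gcd(3240, 50802):
50802 = 15·3240 + 2202
3240 = 1·2202 + 1038
2202 = 2·1038 + 126
1038 = 8·126 + 30
126 = 4·30 + 6
30 = 5·6 + 0
gcd = 6, but 6 ∤ 37541, so the congruence has no solution.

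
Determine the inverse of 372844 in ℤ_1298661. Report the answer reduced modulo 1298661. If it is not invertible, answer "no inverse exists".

1088890

Apply the Euclidean algorithm to 1298661 and 372844:
1298661 = 3*372844 + 180129
372844 = 2*180129 + 12586
180129 = 14*12586 + 3925
12586 = 3*3925 + 811
3925 = 4*811 + 681
811 = 1*681 + 130
681 = 5*130 + 31
130 = 4*31 + 6
31 = 5*6 + 1
6 = 6*1 + 0
gcd = 1, so the inverse exists. Back-substitute:
1 = 31 − 5·6
1 = −5·130 + 21·31
1 = 21·681 − 110·130
1 = −110·811 + 131·681
1 = 131·3925 − 634·811
1 = −634·12586 + 2033·3925
1 = 2033·180129 − 29096·12586
1 = −29096·372844 + 60225·180129
1 = 60225·1298661 − 209771·372844
So 372844·(-209771) ≡ 1 (mod 1298661), and -209771 ≡ 1088890 (mod 1298661).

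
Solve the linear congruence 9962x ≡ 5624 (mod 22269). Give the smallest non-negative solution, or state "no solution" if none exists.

3148

First find gcd(9962, 22269):
22269 = 2·9962 + 2345
9962 = 4·2345 + 582
2345 = 4·582 + 17
582 = 34·17 + 4
17 = 4·4 + 1
4 = 4·1 + 0
gcd = 1, so a unique solution mod 22269 exists.
Back-substitute for the Bézout coefficients:
1 = 17 − 4·4
1 = −4·582 + 137·17
1 = 137·2345 − 552·582
1 = −552·9962 + 2345·2345
1 = 2345·22269 − 5242·9962
So 9962·(-5242) ≡ 1 (mod 22269), giving 9962⁻¹ ≡ 17027.
x ≡ 9962⁻¹·5624 ≡ 17027·5624 ≡ 3148 (mod 22269).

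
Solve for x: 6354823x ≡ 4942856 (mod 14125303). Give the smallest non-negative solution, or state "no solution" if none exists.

First find gcd(6354823, 14125303):
14125303 = 2*6354823 + 1415657
6354823 = 4*1415657 + 692195
1415657 = 2*692195 + 31267
692195 = 22*31267 + 4321
31267 = 7*4321 + 1020
4321 = 4*1020 + 241
1020 = 4*241 + 56
241 = 4*56 + 17
56 = 3*17 + 5
17 = 3*5 + 2
5 = 2*2 + 1
2 = 2*1 + 0
gcd = 1, so a unique solution mod 14125303 exists.
Back-substitute for the Bézout coefficients:
1 = 5 − 2·2
1 = −2·17 + 7·5
1 = 7·56 − 23·17
1 = −23·241 + 99·56
1 = 99·1020 − 419·241
1 = −419·4321 + 1775·1020
1 = 1775·31267 − 12844·4321
1 = −12844·692195 + 284343·31267
1 = 284343·1415657 − 581530·692195
1 = −581530·6354823 + 2610463·1415657
1 = 2610463·14125303 − 5802456·6354823
So 6354823·(-5802456) ≡ 1 (mod 14125303), giving 6354823⁻¹ ≡ 8322847.
x ≡ 6354823⁻¹·4942856 ≡ 8322847·4942856 ≡ 2896711 (mod 14125303).

2896711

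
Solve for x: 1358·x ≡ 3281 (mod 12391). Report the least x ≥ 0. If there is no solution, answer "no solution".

4811

First find gcd(1358, 12391):
12391 = 9×1358 + 169
1358 = 8×169 + 6
169 = 28×6 + 1
6 = 6×1 + 0
gcd = 1, so a unique solution mod 12391 exists.
Back-substitute for the Bézout coefficients:
1 = 169 − 28·6
1 = −28·1358 + 225·169
1 = 225·12391 − 2053·1358
So 1358·(-2053) ≡ 1 (mod 12391), giving 1358⁻¹ ≡ 10338.
x ≡ 1358⁻¹·3281 ≡ 10338·3281 ≡ 4811 (mod 12391).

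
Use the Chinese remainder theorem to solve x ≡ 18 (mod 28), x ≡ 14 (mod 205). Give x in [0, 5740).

Write x = 18 + 28·k. Then 28·k ≡ 14 − 18 ≡ 201 (mod 205).
Need 28⁻¹ mod 205. Extended Euclid on (205, 28):
205 = 7×28 + 9
28 = 3×9 + 1
9 = 9×1 + 0
Back-substitute:
1 = 28 − 3·9
1 = −3·205 + 22·28
28⁻¹ ≡ 22 (mod 205), so k ≡ 22·201 ≡ 117 (mod 205).
x = 18 + 28·117 = 3294.

3294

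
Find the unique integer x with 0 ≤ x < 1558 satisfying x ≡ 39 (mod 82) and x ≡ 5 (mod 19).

613

Write x = 39 + 82·k. Then 82·k ≡ 5 − 39 ≡ 4 (mod 19).
Need 82⁻¹ mod 19. Extended Euclid on (19, 6):
19 = 3·6 + 1
6 = 6·1 + 0
Back-substitute:
1 = 19 − 3·6
82⁻¹ ≡ 16 (mod 19), so k ≡ 16·4 ≡ 7 (mod 19).
x = 39 + 82·7 = 613.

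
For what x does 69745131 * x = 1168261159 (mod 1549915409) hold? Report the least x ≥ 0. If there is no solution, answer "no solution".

First find gcd(69745131, 1549915409):
1549915409 = 22*69745131 + 15522527
69745131 = 4*15522527 + 7655023
15522527 = 2*7655023 + 212481
7655023 = 36*212481 + 5707
212481 = 37*5707 + 1322
5707 = 4*1322 + 419
1322 = 3*419 + 65
419 = 6*65 + 29
65 = 2*29 + 7
29 = 4*7 + 1
7 = 7*1 + 0
gcd = 1, so a unique solution mod 1549915409 exists.
Back-substitute for the Bézout coefficients:
1 = 29 − 4·7
1 = −4·65 + 9·29
1 = 9·419 − 58·65
1 = −58·1322 + 183·419
1 = 183·5707 − 790·1322
1 = −790·212481 + 29413·5707
1 = 29413·7655023 − 1059658·212481
1 = −1059658·15522527 + 2148729·7655023
1 = 2148729·69745131 − 9654574·15522527
1 = −9654574·1549915409 + 214549357·69745131
So 69745131·(214549357) ≡ 1 (mod 1549915409), giving 69745131⁻¹ ≡ 214549357.
x ≡ 69745131⁻¹·1168261159 ≡ 214549357·1168261159 ≡ 33986290 (mod 1549915409).

33986290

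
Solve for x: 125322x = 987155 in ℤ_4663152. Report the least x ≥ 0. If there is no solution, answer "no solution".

gcd(125322, 4663152):
4663152 = 37·125322 + 26238
125322 = 4·26238 + 20370
26238 = 1·20370 + 5868
20370 = 3·5868 + 2766
5868 = 2·2766 + 336
2766 = 8·336 + 78
336 = 4·78 + 24
78 = 3·24 + 6
24 = 4·6 + 0
gcd = 6, but 6 ∤ 987155, so the congruence has no solution.

no solution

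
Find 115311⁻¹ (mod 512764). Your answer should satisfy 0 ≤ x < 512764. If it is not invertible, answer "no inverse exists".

Euclidean algorithm on 512764, 115311:
512764 = 4×115311 + 51520
115311 = 2×51520 + 12271
51520 = 4×12271 + 2436
12271 = 5×2436 + 91
2436 = 26×91 + 70
91 = 1×70 + 21
70 = 3×21 + 7
21 = 3×7 + 0
gcd(115311, 512764) = 7 ≠ 1, so 115311 has no multiplicative inverse modulo 512764.

no inverse exists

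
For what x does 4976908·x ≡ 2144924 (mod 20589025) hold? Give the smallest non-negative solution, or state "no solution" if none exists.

18792878

First find gcd(4976908, 20589025):
20589025 = 4·4976908 + 681393
4976908 = 7·681393 + 207157
681393 = 3·207157 + 59922
207157 = 3·59922 + 27391
59922 = 2·27391 + 5140
27391 = 5·5140 + 1691
5140 = 3·1691 + 67
1691 = 25·67 + 16
67 = 4·16 + 3
16 = 5·3 + 1
3 = 3·1 + 0
gcd = 1, so a unique solution mod 20589025 exists.
Back-substitute for the Bézout coefficients:
1 = 16 − 5·3
1 = −5·67 + 21·16
1 = 21·1691 − 530·67
1 = −530·5140 + 1611·1691
1 = 1611·27391 − 8585·5140
1 = −8585·59922 + 18781·27391
1 = 18781·207157 − 64928·59922
1 = −64928·681393 + 213565·207157
1 = 213565·4976908 − 1559883·681393
1 = −1559883·20589025 + 6453097·4976908
So 4976908·(6453097) ≡ 1 (mod 20589025), giving 4976908⁻¹ ≡ 6453097.
x ≡ 4976908⁻¹·2144924 ≡ 6453097·2144924 ≡ 18792878 (mod 20589025).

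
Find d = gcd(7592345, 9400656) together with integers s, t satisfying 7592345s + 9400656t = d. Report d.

1

Repeated division:
9400656 = 1·7592345 + 1808311
7592345 = 4·1808311 + 359101
1808311 = 5·359101 + 12806
359101 = 28·12806 + 533
12806 = 24·533 + 14
533 = 38·14 + 1
14 = 14·1 + 0
gcd(7592345, 9400656) = 1.
Express as a combination:
1 = 533 − 38·14
1 = −38·12806 + 913·533
1 = 913·359101 − 25602·12806
1 = −25602·1808311 + 128923·359101
1 = 128923·7592345 − 541294·1808311
1 = −541294·9400656 + 670217·7592345
So 1 = (-541294)·9400656 + (670217)·7592345.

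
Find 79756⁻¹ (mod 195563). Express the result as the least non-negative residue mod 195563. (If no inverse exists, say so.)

gcd(195563, 79756) by repeated division:
195563 = 2·79756 + 36051
79756 = 2·36051 + 7654
36051 = 4·7654 + 5435
7654 = 1·5435 + 2219
5435 = 2·2219 + 997
2219 = 2·997 + 225
997 = 4·225 + 97
225 = 2·97 + 31
97 = 3·31 + 4
31 = 7·4 + 3
4 = 1·3 + 1
3 = 3·1 + 0
The gcd is 1. Working backward:
1 = 4 − 3
1 = −31 + 8·4
1 = 8·97 − 25·31
1 = −25·225 + 58·97
1 = 58·997 − 257·225
1 = −257·2219 + 572·997
1 = 572·5435 − 1401·2219
1 = −1401·7654 + 1973·5435
1 = 1973·36051 − 9293·7654
1 = −9293·79756 + 20559·36051
1 = 20559·195563 − 50411·79756
Hence 79756⁻¹ ≡ -50411 ≡ 145152 (mod 195563).

145152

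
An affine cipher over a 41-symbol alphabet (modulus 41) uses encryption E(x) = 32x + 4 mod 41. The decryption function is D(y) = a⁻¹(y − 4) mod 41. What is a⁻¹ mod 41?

Run Euclid on (41, 32):
41 = 1*32 + 9
32 = 3*9 + 5
9 = 1*5 + 4
5 = 1*4 + 1
4 = 4*1 + 0
Since gcd(32, 41) = 1, back-substitute to write 1 as a combination:
1 = 5 − 4
1 = −9 + 2·5
1 = 2·32 − 7·9
1 = −7·41 + 9·32
So 32·9 ≡ 1 (mod 41).

9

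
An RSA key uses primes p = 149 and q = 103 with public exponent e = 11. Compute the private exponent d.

φ(n) = (p−1)(q−1) = 148·102 = 15096.
Need d with 11·d ≡ 1 (mod 15096). Apply the extended Euclidean algorithm:
15096 = 1372×11 + 4
11 = 2×4 + 3
4 = 1×3 + 1
3 = 3×1 + 0
Back-substitute:
1 = 4 − 3
1 = −11 + 3·4
1 = 3·15096 − 4117·11
So 11·(-4117) ≡ 1 (mod 15096), hence d ≡ -4117 ≡ 10979 (mod 15096).

10979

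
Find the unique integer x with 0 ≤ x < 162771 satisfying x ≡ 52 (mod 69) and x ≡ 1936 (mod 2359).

Write x = 52 + 69·k. Then 69·k ≡ 1936 − 52 ≡ 1884 (mod 2359).
Need 69⁻¹ mod 2359. Extended Euclid on (2359, 69):
2359 = 34·69 + 13
69 = 5·13 + 4
13 = 3·4 + 1
4 = 4·1 + 0
Back-substitute:
1 = 13 − 3·4
1 = −3·69 + 16·13
1 = 16·2359 − 547·69
69⁻¹ ≡ 1812 (mod 2359), so k ≡ 1812·1884 ≡ 335 (mod 2359).
x = 52 + 69·335 = 23167.

23167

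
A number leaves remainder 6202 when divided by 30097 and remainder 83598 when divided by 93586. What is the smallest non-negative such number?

Write x = 6202 + 30097·k. Then 30097·k ≡ 83598 − 6202 ≡ 77396 (mod 93586).
Need 30097⁻¹ mod 93586. Extended Euclid on (93586, 30097):
93586 = 3*30097 + 3295
30097 = 9*3295 + 442
3295 = 7*442 + 201
442 = 2*201 + 40
201 = 5*40 + 1
40 = 40*1 + 0
Back-substitute:
1 = 201 − 5·40
1 = −5·442 + 11·201
1 = 11·3295 − 82·442
1 = −82·30097 + 749·3295
1 = 749·93586 − 2329·30097
30097⁻¹ ≡ 91257 (mod 93586), so k ≡ 91257·77396 ≡ 84938 (mod 93586).
x = 6202 + 30097·84938 = 2556385188.

2556385188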